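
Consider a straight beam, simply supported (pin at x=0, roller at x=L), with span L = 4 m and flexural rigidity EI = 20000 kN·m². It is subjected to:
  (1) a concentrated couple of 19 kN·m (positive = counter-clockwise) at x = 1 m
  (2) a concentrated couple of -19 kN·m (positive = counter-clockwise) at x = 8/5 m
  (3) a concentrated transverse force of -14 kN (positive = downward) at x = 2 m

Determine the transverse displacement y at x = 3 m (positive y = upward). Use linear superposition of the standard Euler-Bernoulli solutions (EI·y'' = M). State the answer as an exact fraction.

y(3) = 9923/12000000 m

Load 1 — applied couple M₀=19 kN·m at a=1 m (b=L-a=3):
  y_1 = (M₀x³/(6L)-M₀(x-a)²/2+C₁x)/EI  [x>a] with C₁=M₀(3b²-L²)/(6L)=209/24 = (19·3³/(6·4)-19·(3-1)²/2+(209/24)·3)/20000 = 19/40000 m
Load 2 — applied couple M₀=-19 kN·m at a=8/5 m (b=L-a=12/5):
  y_2 = (M₀x³/(6L)-M₀(x-a)²/2+C₁x)/EI  [x>a] with C₁=M₀(3b²-L²)/(6L)=-76/75 = ((-19)·3³/(6·4)-(-19)·(3-(8/5))²/2+(-76/75)·3)/20000 = -1159/4000000 m
Load 3 — point force P=-14 kN at a=2 m (b=L-a=2):
  y_3 = -Pa(L-x)(2Lx-a²-x²)/(6LEI)  [x>a] = -(-14)·2·(4-3)·(2·4·3-2²-3²)/(6·4·20000) = 77/120000 m
Superposition: y = Σ y_i = 9923/12000000 m ≈ 0.000827 m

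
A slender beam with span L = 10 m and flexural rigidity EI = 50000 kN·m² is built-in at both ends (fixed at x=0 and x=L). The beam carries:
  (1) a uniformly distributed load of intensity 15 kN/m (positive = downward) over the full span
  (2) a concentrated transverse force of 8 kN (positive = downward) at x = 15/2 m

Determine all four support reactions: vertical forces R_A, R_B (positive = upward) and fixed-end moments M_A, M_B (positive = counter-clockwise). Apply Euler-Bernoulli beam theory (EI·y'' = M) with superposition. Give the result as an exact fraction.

R_A = 305/4 kN, M_A = 515/4 kN·m, R_B = 327/4 kN, M_B = -545/4 kN·m

Load 1 — uniform load w=15 kN/m over full span:
  R_A = wL/2 = 15·10/2 = 75 kN
  M_A = wL²/12 = 15·10²/12 = 125 kN·m
  R_B = wL/2 = 15·10/2 = 75 kN
  M_B = -wL²/12 = -15·10²/12 = -125 kN·m
Load 2 — point force P=8 kN at a=15/2 m (b=L-a=5/2):
  R_A = Pb²(3a+b)/L³ = 8·(5/2)²·(3·(15/2)+(5/2))/10³ = 5/4 kN
  M_A = Pab²/L² = 8·(15/2)·(5/2)²/10² = 15/4 kN·m
  R_B = Pa²(a+3b)/L³ = 8·(15/2)²·((15/2)+3·(5/2))/10³ = 27/4 kN
  M_B = -Pa²b/L² = -8·(15/2)²·(5/2)/10² = -45/4 kN·m
Superposition: R_A = 305/4 kN, M_A = 515/4 kN·m, R_B = 327/4 kN, M_B = -545/4 kN·m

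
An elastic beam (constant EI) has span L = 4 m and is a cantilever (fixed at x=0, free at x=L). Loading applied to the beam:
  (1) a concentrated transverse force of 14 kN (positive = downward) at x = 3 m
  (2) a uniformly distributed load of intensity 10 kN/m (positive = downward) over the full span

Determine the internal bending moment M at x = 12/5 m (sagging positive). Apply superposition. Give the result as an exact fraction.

M(12/5) = -106/5 kN·m

Load 1 — point force P=14 kN at a=3 m (b=L-a=1):
  M_1 = -P(a-x)  [x≤a] = -14·(3-(12/5)) = -42/5 kN·m
Load 2 — uniform load w=10 kN/m over full span:
  M_2 = -w(L-x)²/2 = -10·(4-(12/5))²/2 = -64/5 kN·m
Superposition: M = Σ M_i = -106/5 kN·m ≈ -21.200000 kN·m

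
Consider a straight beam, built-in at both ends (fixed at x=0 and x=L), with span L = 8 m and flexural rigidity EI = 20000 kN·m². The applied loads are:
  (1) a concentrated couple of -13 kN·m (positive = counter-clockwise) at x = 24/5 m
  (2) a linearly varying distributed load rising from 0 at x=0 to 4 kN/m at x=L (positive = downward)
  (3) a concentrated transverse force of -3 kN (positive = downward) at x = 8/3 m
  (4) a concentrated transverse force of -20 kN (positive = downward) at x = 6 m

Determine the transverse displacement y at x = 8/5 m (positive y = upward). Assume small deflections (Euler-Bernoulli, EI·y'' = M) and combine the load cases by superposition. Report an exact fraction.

Load 1 — applied couple M₀=-13 kN·m at a=24/5 m (b=L-a=16/5):
  y_1 = (R_Ax³/6 - M_Ax²/2)/EI  [x≤a] with R_A=-117/50, M_A=-104/25 = ((-117/50)·(8/5)³/6 - (-104/25)·(8/5)²/2)/20000 = 364/1953125 m
Load 2 — triangular load w₀=4 kN/m (0→w₀ over full span):
  y_2 = -w₀x²(L-x)²(x+2L)/(120LEI) = -4·(8/5)²·(8-(8/5))²·((8/5)+2·8)/(120·8·20000) = -11264/29296875 m
Load 3 — point force P=-3 kN at a=8/3 m (b=L-a=16/3):
  y_3 = -Pb²x²(3aL-(3a+b)x)/(6L³EI)  [x≤a] = -(-3)·(16/3)²·(8/5)²·(3·(8/3)·8-(3·(8/3)+(16/3))·(8/5))/(6·8³·20000) = 64/421875 m
Load 4 — point force P=-20 kN at a=6 m (b=L-a=2):
  y_4 = -Pb²x²(3aL-(3a+b)x)/(6L³EI)  [x≤a] = -(-20)·2²·(8/5)²·(3·6·8-(3·6+2)·(8/5))/(6·8³·20000) = 7/18750 m
Superposition: y = Σ y_i = 172403/527343750 m ≈ 0.000327 m

y(8/5) = 172403/527343750 m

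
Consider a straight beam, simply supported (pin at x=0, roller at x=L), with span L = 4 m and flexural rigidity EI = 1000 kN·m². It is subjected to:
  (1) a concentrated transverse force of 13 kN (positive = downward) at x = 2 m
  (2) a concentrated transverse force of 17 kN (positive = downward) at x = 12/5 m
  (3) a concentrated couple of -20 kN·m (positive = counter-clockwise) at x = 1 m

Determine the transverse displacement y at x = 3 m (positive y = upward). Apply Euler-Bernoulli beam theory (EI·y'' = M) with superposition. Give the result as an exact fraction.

y(3) = -56437/1500000 m

Load 1 — point force P=13 kN at a=2 m (b=L-a=2):
  y_1 = -Pa(L-x)(2Lx-a²-x²)/(6LEI)  [x>a] = -13·2·(4-3)·(2·4·3-2²-3²)/(6·4·1000) = -143/12000 m
Load 2 — point force P=17 kN at a=12/5 m (b=L-a=8/5):
  y_2 = -Pa(L-x)(2Lx-a²-x²)/(6LEI)  [x>a] = -17·(12/5)·(4-3)·(2·4·3-(12/5)²-3²)/(6·4·1000) = -3927/250000 m
Load 3 — applied couple M₀=-20 kN·m at a=1 m (b=L-a=3):
  y_3 = (M₀x³/(6L)-M₀(x-a)²/2+C₁x)/EI  [x>a] with C₁=M₀(3b²-L²)/(6L)=-55/6 = ((-20)·3³/(6·4)-(-20)·(3-1)²/2+(-55/6)·3)/1000 = -1/100 m
Superposition: y = Σ y_i = -56437/1500000 m ≈ -0.037625 m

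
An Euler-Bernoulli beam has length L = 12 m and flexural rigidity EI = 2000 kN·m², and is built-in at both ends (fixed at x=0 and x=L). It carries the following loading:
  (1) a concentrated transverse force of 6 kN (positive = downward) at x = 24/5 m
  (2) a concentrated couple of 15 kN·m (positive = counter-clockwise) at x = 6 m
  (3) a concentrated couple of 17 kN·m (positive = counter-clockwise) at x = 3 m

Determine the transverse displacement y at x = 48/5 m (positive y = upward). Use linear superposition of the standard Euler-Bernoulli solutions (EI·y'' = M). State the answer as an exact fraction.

y(48/5) = 95859/62500000 m

Load 1 — point force P=6 kN at a=24/5 m (b=L-a=36/5):
  y_1 = -Pa²(L-x)²(3bL-(3b+a)(L-x))/(6L³EI)  [x>a] = -6·(24/5)²·(12-(48/5))²·(3·(36/5)·12-(3·(36/5)+(24/5))·(12-(48/5)))/(6·12³·2000) = -14688/1953125 m
Load 2 — applied couple M₀=15 kN·m at a=6 m (b=L-a=6):
  y_2 = (R_Ax³/6 - M_Ax²/2 - M₀(x-a)²/2)/EI  [x>a] with R_A=15/8, M_A=15/4 = ((15/8)·(48/5)³/6 - (15/4)·(48/5)²/2 - 15·((48/5)-6)²/2)/2000 = 81/25000 m
Load 3 — applied couple M₀=17 kN·m at a=3 m (b=L-a=9):
  y_3 = (R_Ax³/6 - M_Ax²/2 - M₀(x-a)²/2)/EI  [x>a] with R_A=51/32, M_A=-51/16 = ((51/32)·(48/5)³/6 - (-51/16)·(48/5)²/2 - 17·((48/5)-3)²/2)/2000 = 2907/500000 m
Superposition: y = Σ y_i = 95859/62500000 m ≈ 0.001534 m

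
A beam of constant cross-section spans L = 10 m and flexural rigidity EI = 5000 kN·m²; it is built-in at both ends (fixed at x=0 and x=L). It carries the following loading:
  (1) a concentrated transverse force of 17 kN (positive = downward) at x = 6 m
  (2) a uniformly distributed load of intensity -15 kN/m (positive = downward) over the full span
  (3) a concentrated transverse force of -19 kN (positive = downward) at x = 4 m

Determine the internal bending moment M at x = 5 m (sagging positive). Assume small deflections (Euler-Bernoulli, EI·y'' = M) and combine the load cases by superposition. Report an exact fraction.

M(5) = -641/10 kN·m

Load 1 — point force P=17 kN at a=6 m (b=L-a=4):
  M_1 = Pb²(3a+b)x/L³ - Pab²/L²  [x≤a] = 17·4²·(3·6+4)·5/10³ - 17·6·4²/10² = 68/5 kN·m
Load 2 — uniform load w=-15 kN/m over full span:
  M_2 = wLx/2 - wL²/12 - wx²/2 = (-15)·10·5/2 - (-15)·10²/12 - (-15)·5²/2 = -125/2 kN·m
Load 3 — point force P=-19 kN at a=4 m (b=L-a=6):
  M_3 = Pa²(a+3b)(L-x)/L³ - Pa²b/L²  [x>a] = (-19)·4²·(4+3·6)·(10-5)/10³ - (-19)·4²·6/10² = -76/5 kN·m
Superposition: M = Σ M_i = -641/10 kN·m ≈ -64.100000 kN·m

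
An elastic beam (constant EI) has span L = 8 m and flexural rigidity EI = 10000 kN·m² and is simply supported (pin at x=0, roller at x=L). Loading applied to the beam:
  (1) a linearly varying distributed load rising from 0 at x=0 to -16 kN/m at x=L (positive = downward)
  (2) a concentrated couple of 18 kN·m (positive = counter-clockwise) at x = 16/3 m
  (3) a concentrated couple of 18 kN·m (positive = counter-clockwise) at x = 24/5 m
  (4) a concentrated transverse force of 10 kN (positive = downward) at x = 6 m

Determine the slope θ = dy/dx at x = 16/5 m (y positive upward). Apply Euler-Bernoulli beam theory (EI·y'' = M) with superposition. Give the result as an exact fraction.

Load 1 — triangular load w₀=-16 kN/m (0→w₀ over full span):
  θ_1 = -w₀(7L⁴-30L²x²+15x⁴)/(360LEI) = -(-16)·(7·8⁴-30·8²·(16/5)²+15·(16/5)⁴)/(360·8·10000) = 20672/3515625 rad
Load 2 — applied couple M₀=18 kN·m at a=16/3 m (b=L-a=8/3):
  θ_2 = (M₀x²/(2L)+C₁)/EI  [x≤a] with C₁=M₀(3b²-L²)/(6L)=-16 = (18·(16/5)²/(2·8)+(-16))/10000 = -7/15625 rad
Load 3 — applied couple M₀=18 kN·m at a=24/5 m (b=L-a=16/5):
  θ_3 = (M₀x²/(2L)+C₁)/EI  [x≤a] with C₁=M₀(3b²-L²)/(6L)=-312/25 = (18·(16/5)²/(2·8)+(-312/25))/10000 = -3/31250 rad
Load 4 — point force P=10 kN at a=6 m (b=L-a=2):
  θ_4 = -Pb(L²-b²-3x²)/(6LEI)  [x≤a] = -10·2·(8²-2²-3·(16/5)²)/(6·8·10000) = -61/50000 rad
Superposition: θ = Σ θ_i = 231527/56250000 rad ≈ 0.004116 rad

θ(16/5) = 231527/56250000 rad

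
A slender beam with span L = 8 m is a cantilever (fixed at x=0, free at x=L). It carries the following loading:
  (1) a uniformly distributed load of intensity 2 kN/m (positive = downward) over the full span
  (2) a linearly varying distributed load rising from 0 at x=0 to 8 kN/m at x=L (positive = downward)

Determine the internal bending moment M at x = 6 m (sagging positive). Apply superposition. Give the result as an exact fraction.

M(6) = -56/3 kN·m

Load 1 — uniform load w=2 kN/m over full span:
  M_1 = -w(L-x)²/2 = -2·(8-6)²/2 = -4 kN·m
Load 2 — triangular load w₀=8 kN/m (0→w₀ over full span):
  M_2 = w₀Lx/2 - w₀L²/3 - w₀x³/(6L) = 8·8·6/2 - 8·8²/3 - 8·6³/(6·8) = -44/3 kN·m
Superposition: M = Σ M_i = -56/3 kN·m ≈ -18.666667 kN·m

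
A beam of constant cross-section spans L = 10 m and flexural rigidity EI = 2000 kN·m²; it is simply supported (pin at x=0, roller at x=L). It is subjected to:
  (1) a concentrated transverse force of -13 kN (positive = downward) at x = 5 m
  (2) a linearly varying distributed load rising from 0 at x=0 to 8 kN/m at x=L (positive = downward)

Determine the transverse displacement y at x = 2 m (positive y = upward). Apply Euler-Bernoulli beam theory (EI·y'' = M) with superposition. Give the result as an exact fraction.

Load 1 — point force P=-13 kN at a=5 m (b=L-a=5):
  y_1 = -Pbx(L²-b²-x²)/(6LEI)  [x≤a] = -(-13)·5·2·(10²-5²-2²)/(6·10·2000) = 923/12000 m
Load 2 — triangular load w₀=8 kN/m (0→w₀ over full span):
  y_2 = -w₀x(7L⁴-10L²x²+3x⁴)/(360LEI) = -8·2·(7·10⁴-10·10²·2²+3·2⁴)/(360·10·2000) = -1376/9375 m
Superposition: y = Σ y_i = -20957/300000 m ≈ -0.069857 m

y(2) = -20957/300000 m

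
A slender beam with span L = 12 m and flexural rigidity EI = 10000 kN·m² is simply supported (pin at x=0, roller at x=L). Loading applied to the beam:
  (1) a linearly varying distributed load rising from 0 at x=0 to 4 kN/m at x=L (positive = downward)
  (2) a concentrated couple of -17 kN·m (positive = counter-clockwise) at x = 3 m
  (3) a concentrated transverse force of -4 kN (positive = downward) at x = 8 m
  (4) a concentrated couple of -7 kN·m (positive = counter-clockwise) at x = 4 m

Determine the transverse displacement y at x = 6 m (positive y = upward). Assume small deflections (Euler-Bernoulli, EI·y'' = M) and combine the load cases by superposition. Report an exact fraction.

y(6) = -1361/24000 m

Load 1 — triangular load w₀=4 kN/m (0→w₀ over full span):
  y_1 = -w₀x(7L⁴-10L²x²+3x⁴)/(360LEI) = -4·6·(7·12⁴-10·12²·6²+3·6⁴)/(360·12·10000) = -27/500 m
Load 2 — applied couple M₀=-17 kN·m at a=3 m (b=L-a=9):
  y_2 = (M₀x³/(6L)-M₀(x-a)²/2+C₁x)/EI  [x>a] with C₁=M₀(3b²-L²)/(6L)=-187/8 = ((-17)·6³/(6·12)-(-17)·(6-3)²/2+(-187/8)·6)/10000 = -459/40000 m
Load 3 — point force P=-4 kN at a=8 m (b=L-a=4):
  y_3 = -Pbx(L²-b²-x²)/(6LEI)  [x≤a] = -(-4)·4·6·(12²-4²-6²)/(6·12·10000) = 23/1875 m
Load 4 — applied couple M₀=-7 kN·m at a=4 m (b=L-a=8):
  y_4 = (M₀x³/(6L)-M₀(x-a)²/2+C₁x)/EI  [x>a] with C₁=M₀(3b²-L²)/(6L)=-14/3 = ((-7)·6³/(6·12)-(-7)·(6-4)²/2+(-14/3)·6)/10000 = -7/2000 m
Superposition: y = Σ y_i = -1361/24000 m ≈ -0.056708 m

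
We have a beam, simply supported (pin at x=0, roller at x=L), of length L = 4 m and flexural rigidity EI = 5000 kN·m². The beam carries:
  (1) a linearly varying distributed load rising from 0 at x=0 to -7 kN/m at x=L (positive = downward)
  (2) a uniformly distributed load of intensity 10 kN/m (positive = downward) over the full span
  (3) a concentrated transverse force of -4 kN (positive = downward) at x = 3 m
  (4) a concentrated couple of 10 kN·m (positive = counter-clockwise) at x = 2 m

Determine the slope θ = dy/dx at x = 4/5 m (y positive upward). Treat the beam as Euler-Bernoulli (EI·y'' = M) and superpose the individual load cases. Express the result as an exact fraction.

Load 1 — triangular load w₀=-7 kN/m (0→w₀ over full span):
  θ_1 = -w₀(7L⁴-30L²x²+15x⁴)/(360LEI) = -(-7)·(7·4⁴-30·4²·(4/5)²+15·(4/5)⁴)/(360·4·5000) = 5096/3515625 rad
Load 2 — uniform load w=10 kN/m over full span:
  θ_2 = -w(L³-6Lx²+4x³)/(24EI) = -10·(4³-6·4·(4/5)²+4·(4/5)³)/(24·5000) = -66/15625 rad
Load 3 — point force P=-4 kN at a=3 m (b=L-a=1):
  θ_3 = -Pb(L²-b²-3x²)/(6LEI)  [x≤a] = -(-4)·1·(4²-1²-3·(4/5)²)/(6·4·5000) = 109/250000 rad
Load 4 — applied couple M₀=10 kN·m at a=2 m (b=L-a=2):
  θ_4 = (M₀x²/(2L)+C₁)/EI  [x≤a] with C₁=M₀(3b²-L²)/(6L)=-5/3 = (10·(4/5)²/(2·4)+(-5/3))/5000 = -13/75000 rad
Superposition: θ = Σ θ_i = -141289/56250000 rad ≈ -0.002512 rad

θ(4/5) = -141289/56250000 rad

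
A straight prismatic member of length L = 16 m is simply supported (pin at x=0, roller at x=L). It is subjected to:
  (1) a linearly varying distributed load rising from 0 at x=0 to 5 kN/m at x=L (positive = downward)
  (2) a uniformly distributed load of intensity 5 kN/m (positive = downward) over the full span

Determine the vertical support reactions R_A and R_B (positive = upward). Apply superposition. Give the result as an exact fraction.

R_A = 160/3 kN, R_B = 200/3 kN

Load 1 — triangular load w₀=5 kN/m (0→w₀ over full span):
  R_A = w₀L/6 = 5·16/6 = 40/3 kN
  R_B = w₀L/3 = 5·16/3 = 80/3 kN
Load 2 — uniform load w=5 kN/m over full span:
  R_A = wL/2 = 5·16/2 = 40 kN
  R_B = wL/2 = 5·16/2 = 40 kN
Superposition: R_A = 160/3 kN, R_B = 200/3 kN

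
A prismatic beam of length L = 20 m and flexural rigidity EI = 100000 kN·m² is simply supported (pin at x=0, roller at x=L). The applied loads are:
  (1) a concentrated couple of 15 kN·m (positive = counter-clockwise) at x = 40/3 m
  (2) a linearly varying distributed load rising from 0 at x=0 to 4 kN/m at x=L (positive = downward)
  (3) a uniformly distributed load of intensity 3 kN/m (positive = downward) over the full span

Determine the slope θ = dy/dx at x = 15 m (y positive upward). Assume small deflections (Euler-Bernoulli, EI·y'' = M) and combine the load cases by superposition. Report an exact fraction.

Load 1 — applied couple M₀=15 kN·m at a=40/3 m (b=L-a=20/3):
  θ_1 = (M₀x²/(2L)-M₀(x-a)+C₁)/EI  [x>a] with C₁=M₀(3b²-L²)/(6L)=-100/3 = (15·15²/(2·20)-15·(15-(40/3))+(-100/3))/100000 = 1/3840 rad
Load 2 — triangular load w₀=4 kN/m (0→w₀ over full span):
  θ_2 = -w₀(7L⁴-30L²x²+15x⁴)/(360LEI) = -4·(7·20⁴-30·20²·15²+15·15⁴)/(360·20·100000) = 1313/288000 rad
Load 3 — uniform load w=3 kN/m over full span:
  θ_3 = -w(L³-6Lx²+4x³)/(24EI) = -3·(20³-6·20·15²+4·15³)/(24·100000) = 11/1600 rad
Superposition: θ = Σ θ_i = 421/36000 rad ≈ 0.011694 rad

θ(15) = 421/36000 rad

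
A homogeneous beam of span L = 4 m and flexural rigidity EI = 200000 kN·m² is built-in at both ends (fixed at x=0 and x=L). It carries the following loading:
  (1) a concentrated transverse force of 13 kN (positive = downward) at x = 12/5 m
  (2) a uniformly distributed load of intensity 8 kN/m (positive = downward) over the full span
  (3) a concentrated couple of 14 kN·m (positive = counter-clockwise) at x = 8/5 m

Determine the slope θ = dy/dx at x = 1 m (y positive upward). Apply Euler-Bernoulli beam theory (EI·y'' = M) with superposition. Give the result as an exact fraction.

Load 1 — point force P=13 kN at a=12/5 m (b=L-a=8/5):
  θ_1 = -Pb²x(2aL-(3a+b)x)/(2L³EI)  [x≤a] = -13·(8/5)²·1·(2·(12/5)·4-(3·(12/5)+(8/5))·1)/(2·4³·200000) = -169/12500000 rad
Load 2 — uniform load w=8 kN/m over full span:
  θ_2 = -wx(L-x)(L-2x)/(12EI) = -8·1·(4-1)·(4-2·1)/(12·200000) = -1/50000 rad
Load 3 — applied couple M₀=14 kN·m at a=8/5 m (b=L-a=12/5):
  θ_3 = (R_Ax²/2 - M_Ax)/EI  [x≤a] with R_A=126/25, M_A=42/25 = ((126/25)·1²/2 - (42/25)·1)/200000 = 21/5000000 rad
Superposition: θ = Σ θ_i = -733/25000000 rad ≈ -0.000029 rad

θ(1) = -733/25000000 rad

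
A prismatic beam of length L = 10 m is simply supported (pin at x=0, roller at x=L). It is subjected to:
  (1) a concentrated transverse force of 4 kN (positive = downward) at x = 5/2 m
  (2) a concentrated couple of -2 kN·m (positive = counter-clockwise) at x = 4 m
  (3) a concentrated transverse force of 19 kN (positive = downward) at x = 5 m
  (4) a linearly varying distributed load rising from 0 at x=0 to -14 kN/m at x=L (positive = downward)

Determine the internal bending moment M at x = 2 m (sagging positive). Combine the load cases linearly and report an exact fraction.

M(2) = -101/5 kN·m

Load 1 — point force P=4 kN at a=5/2 m (b=L-a=15/2):
  M_1 = Pbx/L  [x≤a] = 4·(15/2)·2/10 = 6 kN·m
Load 2 — applied couple M₀=-2 kN·m at a=4 m (b=L-a=6):
  M_2 = M₀x/L  [x≤a] = (-2)·2/10 = -2/5 kN·m
Load 3 — point force P=19 kN at a=5 m (b=L-a=5):
  M_3 = Pbx/L  [x≤a] = 19·5·2/10 = 19 kN·m
Load 4 — triangular load w₀=-14 kN/m (0→w₀ over full span):
  M_4 = w₀Lx/6 - w₀x³/(6L) = (-14)·10·2/6 - (-14)·2³/(6·10) = -224/5 kN·m
Superposition: M = Σ M_i = -101/5 kN·m ≈ -20.200000 kN·m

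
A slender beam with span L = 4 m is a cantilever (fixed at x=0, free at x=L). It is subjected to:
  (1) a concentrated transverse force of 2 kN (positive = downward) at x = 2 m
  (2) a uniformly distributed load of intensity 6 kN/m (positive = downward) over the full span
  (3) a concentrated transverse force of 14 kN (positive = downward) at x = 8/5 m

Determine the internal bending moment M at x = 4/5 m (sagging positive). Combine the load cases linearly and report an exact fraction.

M(4/5) = -1108/25 kN·m

Load 1 — point force P=2 kN at a=2 m (b=L-a=2):
  M_1 = -P(a-x)  [x≤a] = -2·(2-(4/5)) = -12/5 kN·m
Load 2 — uniform load w=6 kN/m over full span:
  M_2 = -w(L-x)²/2 = -6·(4-(4/5))²/2 = -768/25 kN·m
Load 3 — point force P=14 kN at a=8/5 m (b=L-a=12/5):
  M_3 = -P(a-x)  [x≤a] = -14·((8/5)-(4/5)) = -56/5 kN·m
Superposition: M = Σ M_i = -1108/25 kN·m ≈ -44.320000 kN·m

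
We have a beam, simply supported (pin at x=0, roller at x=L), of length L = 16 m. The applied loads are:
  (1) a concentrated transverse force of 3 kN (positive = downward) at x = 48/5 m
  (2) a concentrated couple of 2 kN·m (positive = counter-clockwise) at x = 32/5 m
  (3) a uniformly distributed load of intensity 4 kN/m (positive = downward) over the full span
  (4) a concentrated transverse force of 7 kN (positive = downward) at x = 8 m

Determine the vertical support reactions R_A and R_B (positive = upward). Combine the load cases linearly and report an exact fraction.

Load 1 — point force P=3 kN at a=48/5 m (b=L-a=32/5):
  R_A = Pb/L = 3·(32/5)/16 = 6/5 kN
  R_B = Pa/L = 3·(48/5)/16 = 9/5 kN
Load 2 — applied couple M₀=2 kN·m at a=32/5 m (b=L-a=48/5):
  R_A = M₀/L = 2/16 = 1/8 kN
  R_B = -M₀/L = -2/16 = -1/8 kN
Load 3 — uniform load w=4 kN/m over full span:
  R_A = wL/2 = 4·16/2 = 32 kN
  R_B = wL/2 = 4·16/2 = 32 kN
Load 4 — point force P=7 kN at a=8 m (b=L-a=8):
  R_A = Pb/L = 7·8/16 = 7/2 kN
  R_B = Pa/L = 7·8/16 = 7/2 kN
Superposition: R_A = 1473/40 kN, R_B = 1487/40 kN

R_A = 1473/40 kN, R_B = 1487/40 kN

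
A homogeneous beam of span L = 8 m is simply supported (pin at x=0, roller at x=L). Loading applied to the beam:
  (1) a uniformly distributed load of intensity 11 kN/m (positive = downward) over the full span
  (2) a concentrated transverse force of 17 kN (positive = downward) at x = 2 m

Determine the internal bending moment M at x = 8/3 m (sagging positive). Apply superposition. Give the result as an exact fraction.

M(8/3) = 908/9 kN·m

Load 1 — uniform load w=11 kN/m over full span:
  M_1 = wx(L-x)/2 = 11·(8/3)·(8-(8/3))/2 = 704/9 kN·m
Load 2 — point force P=17 kN at a=2 m (b=L-a=6):
  M_2 = Pa(L-x)/L  [x>a] = 17·2·(8-(8/3))/8 = 68/3 kN·m
Superposition: M = Σ M_i = 908/9 kN·m ≈ 100.888889 kN·m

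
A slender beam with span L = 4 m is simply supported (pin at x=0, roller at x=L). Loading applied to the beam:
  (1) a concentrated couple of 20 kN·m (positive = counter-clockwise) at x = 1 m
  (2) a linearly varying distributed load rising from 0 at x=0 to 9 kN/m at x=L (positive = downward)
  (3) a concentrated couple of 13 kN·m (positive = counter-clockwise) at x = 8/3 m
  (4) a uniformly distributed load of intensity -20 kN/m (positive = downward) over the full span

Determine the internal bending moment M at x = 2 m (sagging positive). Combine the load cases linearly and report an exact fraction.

M(2) = -69/2 kN·m

Load 1 — applied couple M₀=20 kN·m at a=1 m (b=L-a=3):
  M_1 = M₀x/L - M₀  [x>a] = 20·2/4 - 20 = -10 kN·m
Load 2 — triangular load w₀=9 kN/m (0→w₀ over full span):
  M_2 = w₀Lx/6 - w₀x³/(6L) = 9·4·2/6 - 9·2³/(6·4) = 9 kN·m
Load 3 — applied couple M₀=13 kN·m at a=8/3 m (b=L-a=4/3):
  M_3 = M₀x/L  [x≤a] = 13·2/4 = 13/2 kN·m
Load 4 — uniform load w=-20 kN/m over full span:
  M_4 = wx(L-x)/2 = (-20)·2·(4-2)/2 = -40 kN·m
Superposition: M = Σ M_i = -69/2 kN·m ≈ -34.500000 kN·m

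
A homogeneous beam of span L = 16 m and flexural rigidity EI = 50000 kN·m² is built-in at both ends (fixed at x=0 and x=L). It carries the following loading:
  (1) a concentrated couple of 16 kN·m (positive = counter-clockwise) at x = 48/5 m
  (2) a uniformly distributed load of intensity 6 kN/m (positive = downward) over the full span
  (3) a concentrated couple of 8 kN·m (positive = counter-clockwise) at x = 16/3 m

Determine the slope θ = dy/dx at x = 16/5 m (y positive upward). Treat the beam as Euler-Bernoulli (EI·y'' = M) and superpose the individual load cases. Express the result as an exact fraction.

Load 1 — applied couple M₀=16 kN·m at a=48/5 m (b=L-a=32/5):
  θ_1 = (R_Ax²/2 - M_Ax)/EI  [x≤a] with R_A=36/25, M_A=128/25 = ((36/25)·(16/5)²/2 - (128/25)·(16/5))/50000 = -352/1953125 rad
Load 2 — uniform load w=6 kN/m over full span:
  θ_2 = -wx(L-x)(L-2x)/(12EI) = -6·(16/5)·(16-(16/5))·(16-2·(16/5))/(12·50000) = -1536/390625 rad
Load 3 — applied couple M₀=8 kN·m at a=16/3 m (b=L-a=32/3):
  θ_3 = (R_Ax²/2 - M_Ax)/EI  [x≤a] with R_A=2/3, M_A=0 = ((2/3)·(16/5)²/2 - 0·(16/5))/50000 = 16/234375 rad
Superposition: θ = Σ θ_i = -23696/5859375 rad ≈ -0.004044 rad

θ(16/5) = -23696/5859375 rad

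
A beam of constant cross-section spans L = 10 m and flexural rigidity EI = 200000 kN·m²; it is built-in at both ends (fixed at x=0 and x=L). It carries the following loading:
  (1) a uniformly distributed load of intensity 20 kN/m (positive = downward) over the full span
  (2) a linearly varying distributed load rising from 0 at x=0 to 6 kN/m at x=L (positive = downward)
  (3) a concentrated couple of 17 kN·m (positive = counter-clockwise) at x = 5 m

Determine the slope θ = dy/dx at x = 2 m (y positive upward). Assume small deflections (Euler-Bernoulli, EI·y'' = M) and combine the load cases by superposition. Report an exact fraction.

Load 1 — uniform load w=20 kN/m over full span:
  θ_1 = -wx(L-x)(L-2x)/(12EI) = -20·2·(10-2)·(10-2·2)/(12·200000) = -1/1250 rad
Load 2 — triangular load w₀=6 kN/m (0→w₀ over full span):
  θ_2 = -w₀(2x(L-x)(L-2x)(x+2L)+x²(L-x)²)/(120LEI) = -6·(2·2·(10-2)·(10-2·2)·(2+2·10)+2²·(10-2)²)/(120·10·200000) = -7/62500 rad
Load 3 — applied couple M₀=17 kN·m at a=5 m (b=L-a=5):
  θ_3 = (R_Ax²/2 - M_Ax)/EI  [x≤a] with R_A=51/20, M_A=17/4 = ((51/20)·2²/2 - (17/4)·2)/200000 = -17/1000000 rad
Superposition: θ = Σ θ_i = -929/1000000 rad ≈ -0.000929 rad

θ(2) = -929/1000000 rad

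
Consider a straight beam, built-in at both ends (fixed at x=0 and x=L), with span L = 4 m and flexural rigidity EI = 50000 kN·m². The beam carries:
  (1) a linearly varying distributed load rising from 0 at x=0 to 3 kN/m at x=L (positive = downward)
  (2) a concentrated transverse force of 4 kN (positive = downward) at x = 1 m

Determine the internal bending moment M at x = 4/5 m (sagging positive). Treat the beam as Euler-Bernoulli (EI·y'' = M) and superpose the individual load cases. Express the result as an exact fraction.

M(4/5) = 113/500 kN·m

Load 1 — triangular load w₀=3 kN/m (0→w₀ over full span):
  M_1 = 3w₀Lx/20 - w₀L²/30 - w₀x³/(6L) = 3·3·4·(4/5)/20 - 3·4²/30 - 3·(4/5)³/(6·4) = -28/125 kN·m
Load 2 — point force P=4 kN at a=1 m (b=L-a=3):
  M_2 = Pb²(3a+b)x/L³ - Pab²/L²  [x≤a] = 4·3²·(3·1+3)·(4/5)/4³ - 4·1·3²/4² = 9/20 kN·m
Superposition: M = Σ M_i = 113/500 kN·m ≈ 0.226000 kN·m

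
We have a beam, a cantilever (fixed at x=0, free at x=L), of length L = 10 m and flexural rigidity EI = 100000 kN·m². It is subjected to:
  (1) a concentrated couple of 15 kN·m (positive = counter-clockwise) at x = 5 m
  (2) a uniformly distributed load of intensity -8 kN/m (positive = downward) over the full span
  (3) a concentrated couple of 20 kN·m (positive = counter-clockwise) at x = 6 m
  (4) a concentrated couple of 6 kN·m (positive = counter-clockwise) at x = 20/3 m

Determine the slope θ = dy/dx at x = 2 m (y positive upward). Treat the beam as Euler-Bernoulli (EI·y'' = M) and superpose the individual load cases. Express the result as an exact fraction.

Load 1 — applied couple M₀=15 kN·m at a=5 m (b=L-a=5):
  θ_1 = M₀x/EI  [x≤a] = 15·2/100000 = 3/10000 rad
Load 2 — uniform load w=-8 kN/m over full span:
  θ_2 = -wx(x²-3Lx+3L²)/(6EI) = -(-8)·2·(2²-3·10·2+3·10²)/(6·100000) = 61/9375 rad
Load 3 — applied couple M₀=20 kN·m at a=6 m (b=L-a=4):
  θ_3 = M₀x/EI  [x≤a] = 20·2/100000 = 1/2500 rad
Load 4 — applied couple M₀=6 kN·m at a=20/3 m (b=L-a=10/3):
  θ_4 = M₀x/EI  [x≤a] = 6·2/100000 = 3/25000 rad
Superposition: θ = Σ θ_i = 1099/150000 rad ≈ 0.007327 rad

θ(2) = 1099/150000 rad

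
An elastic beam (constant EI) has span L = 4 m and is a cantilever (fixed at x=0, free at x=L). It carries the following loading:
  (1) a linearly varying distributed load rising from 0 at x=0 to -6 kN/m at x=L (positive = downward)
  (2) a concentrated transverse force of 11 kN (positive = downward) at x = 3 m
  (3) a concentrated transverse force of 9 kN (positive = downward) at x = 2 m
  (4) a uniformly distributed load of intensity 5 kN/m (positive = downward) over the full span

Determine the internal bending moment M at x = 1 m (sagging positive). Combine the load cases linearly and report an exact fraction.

M(1) = -133/4 kN·m

Load 1 — triangular load w₀=-6 kN/m (0→w₀ over full span):
  M_1 = w₀Lx/2 - w₀L²/3 - w₀x³/(6L) = (-6)·4·1/2 - (-6)·4²/3 - (-6)·1³/(6·4) = 81/4 kN·m
Load 2 — point force P=11 kN at a=3 m (b=L-a=1):
  M_2 = -P(a-x)  [x≤a] = -11·(3-1) = -22 kN·m
Load 3 — point force P=9 kN at a=2 m (b=L-a=2):
  M_3 = -P(a-x)  [x≤a] = -9·(2-1) = -9 kN·m
Load 4 — uniform load w=5 kN/m over full span:
  M_4 = -w(L-x)²/2 = -5·(4-1)²/2 = -45/2 kN·m
Superposition: M = Σ M_i = -133/4 kN·m ≈ -33.250000 kN·m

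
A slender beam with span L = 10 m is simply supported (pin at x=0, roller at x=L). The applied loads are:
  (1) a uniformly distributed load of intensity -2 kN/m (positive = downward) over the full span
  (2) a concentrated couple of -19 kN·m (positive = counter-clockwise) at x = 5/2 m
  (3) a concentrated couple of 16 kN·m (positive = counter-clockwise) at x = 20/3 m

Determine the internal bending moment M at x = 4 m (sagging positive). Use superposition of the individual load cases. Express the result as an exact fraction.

Load 1 — uniform load w=-2 kN/m over full span:
  M_1 = wx(L-x)/2 = (-2)·4·(10-4)/2 = -24 kN·m
Load 2 — applied couple M₀=-19 kN·m at a=5/2 m (b=L-a=15/2):
  M_2 = M₀x/L - M₀  [x>a] = (-19)·4/10 - (-19) = 57/5 kN·m
Load 3 — applied couple M₀=16 kN·m at a=20/3 m (b=L-a=10/3):
  M_3 = M₀x/L  [x≤a] = 16·4/10 = 32/5 kN·m
Superposition: M = Σ M_i = -31/5 kN·m ≈ -6.200000 kN·m

M(4) = -31/5 kN·m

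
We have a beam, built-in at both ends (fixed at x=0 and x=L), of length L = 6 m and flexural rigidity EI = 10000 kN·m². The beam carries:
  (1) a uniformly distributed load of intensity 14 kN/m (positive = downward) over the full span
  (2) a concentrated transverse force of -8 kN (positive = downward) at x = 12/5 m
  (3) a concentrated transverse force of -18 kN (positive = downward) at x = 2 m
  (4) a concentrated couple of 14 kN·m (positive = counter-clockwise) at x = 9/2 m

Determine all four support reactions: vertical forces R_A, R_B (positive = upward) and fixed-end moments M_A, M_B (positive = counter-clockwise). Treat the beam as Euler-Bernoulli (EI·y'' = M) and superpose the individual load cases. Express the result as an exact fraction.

Load 1 — uniform load w=14 kN/m over full span:
  R_A = wL/2 = 14·6/2 = 42 kN
  M_A = wL²/12 = 14·6²/12 = 42 kN·m
  R_B = wL/2 = 14·6/2 = 42 kN
  M_B = -wL²/12 = -14·6²/12 = -42 kN·m
Load 2 — point force P=-8 kN at a=12/5 m (b=L-a=18/5):
  R_A = Pb²(3a+b)/L³ = (-8)·(18/5)²·(3·(12/5)+(18/5))/6³ = -648/125 kN
  M_A = Pab²/L² = (-8)·(12/5)·(18/5)²/6² = -864/125 kN·m
  R_B = Pa²(a+3b)/L³ = (-8)·(12/5)²·((12/5)+3·(18/5))/6³ = -352/125 kN
  M_B = -Pa²b/L² = -(-8)·(12/5)²·(18/5)/6² = 576/125 kN·m
Load 3 — point force P=-18 kN at a=2 m (b=L-a=4):
  R_A = Pb²(3a+b)/L³ = (-18)·4²·(3·2+4)/6³ = -40/3 kN
  M_A = Pab²/L² = (-18)·2·4²/6² = -16 kN·m
  R_B = Pa²(a+3b)/L³ = (-18)·2²·(2+3·4)/6³ = -14/3 kN
  M_B = -Pa²b/L² = -(-18)·2²·4/6² = 8 kN·m
Load 4 — applied couple M₀=14 kN·m at a=9/2 m (b=L-a=3/2):
  R_A = 6M₀ab/L³ = 6·14·(9/2)·(3/2)/6³ = 21/8 kN
  M_A = M₀b(2a-b)/L² = 14·(3/2)·(2·(9/2)-(3/2))/6² = 35/8 kN·m
  R_B = -6M₀ab/L³ = -6·14·(9/2)·(3/2)/6³ = -21/8 kN
  M_B = M₀a(2b-a)/L² = 14·(9/2)·(2·(3/2)-(9/2))/6² = -21/8 kN·m
Superposition: R_A = 78323/3000 kN, M_A = 23463/1000 kN·m, R_B = 95677/3000 kN, M_B = -32017/1000 kN·m

R_A = 78323/3000 kN, M_A = 23463/1000 kN·m, R_B = 95677/3000 kN, M_B = -32017/1000 kN·m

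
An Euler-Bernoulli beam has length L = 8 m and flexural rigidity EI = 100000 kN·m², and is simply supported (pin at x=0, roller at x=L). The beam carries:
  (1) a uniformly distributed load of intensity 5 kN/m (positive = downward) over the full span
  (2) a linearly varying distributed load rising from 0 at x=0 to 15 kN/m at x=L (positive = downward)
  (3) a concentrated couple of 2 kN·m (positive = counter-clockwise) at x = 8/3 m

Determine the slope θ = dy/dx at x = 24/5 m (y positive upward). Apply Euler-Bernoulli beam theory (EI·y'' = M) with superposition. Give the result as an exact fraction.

θ(24/5) = 4969/7031250 rad

Load 1 — uniform load w=5 kN/m over full span:
  θ_1 = -w(L³-6Lx²+4x³)/(24EI) = -5·(8³-6·8·(24/5)²+4·(24/5)³)/(24·100000) = 74/234375 rad
Load 2 — triangular load w₀=15 kN/m (0→w₀ over full span):
  θ_2 = -w₀(7L⁴-30L²x²+15x⁴)/(360LEI) = -15·(7·8⁴-30·8²·(24/5)²+15·(24/5)⁴)/(360·8·100000) = 464/1171875 rad
Load 3 — applied couple M₀=2 kN·m at a=8/3 m (b=L-a=16/3):
  θ_3 = (M₀x²/(2L)-M₀(x-a)+C₁)/EI  [x>a] with C₁=M₀(3b²-L²)/(6L)=8/9 = (2·(24/5)²/(2·8)-2·((24/5)-(8/3))+(8/9))/100000 = -7/1406250 rad
Superposition: θ = Σ θ_i = 4969/7031250 rad ≈ 0.000707 rad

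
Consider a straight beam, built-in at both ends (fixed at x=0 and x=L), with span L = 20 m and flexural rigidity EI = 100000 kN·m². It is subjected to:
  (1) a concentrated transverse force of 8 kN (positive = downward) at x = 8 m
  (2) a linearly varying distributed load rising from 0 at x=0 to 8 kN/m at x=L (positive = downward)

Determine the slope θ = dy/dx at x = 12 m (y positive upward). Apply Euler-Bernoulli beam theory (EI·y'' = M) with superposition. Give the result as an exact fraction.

θ(12) = 528/390625 rad

Load 1 — point force P=8 kN at a=8 m (b=L-a=12):
  θ_1 = Pa²(L-x)(2bL-(3b+a)(L-x))/(2L³EI)  [x>a] = 8·8²·(20-12)·(2·12·20-(3·12+8)·(20-12))/(2·20³·100000) = 128/390625 rad
Load 2 — triangular load w₀=8 kN/m (0→w₀ over full span):
  θ_2 = -w₀(2x(L-x)(L-2x)(x+2L)+x²(L-x)²)/(120LEI) = -8·(2·12·(20-12)·(20-2·12)·(12+2·20)+12²·(20-12)²)/(120·20·100000) = 16/15625 rad
Superposition: θ = Σ θ_i = 528/390625 rad ≈ 0.001352 rad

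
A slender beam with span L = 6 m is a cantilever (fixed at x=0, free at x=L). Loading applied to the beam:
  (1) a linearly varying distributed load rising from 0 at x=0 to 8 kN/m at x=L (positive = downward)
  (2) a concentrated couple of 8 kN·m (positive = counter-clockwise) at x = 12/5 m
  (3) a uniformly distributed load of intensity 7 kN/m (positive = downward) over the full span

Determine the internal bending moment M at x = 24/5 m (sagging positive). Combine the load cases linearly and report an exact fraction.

M(24/5) = -1302/125 kN·m

Load 1 — triangular load w₀=8 kN/m (0→w₀ over full span):
  M_1 = w₀Lx/2 - w₀L²/3 - w₀x³/(6L) = 8·6·(24/5)/2 - 8·6²/3 - 8·(24/5)³/(6·6) = -672/125 kN·m
Load 2 — applied couple M₀=8 kN·m at a=12/5 m (b=L-a=18/5):
  M_2 = 0  [x>a] = 0 kN·m
Load 3 — uniform load w=7 kN/m over full span:
  M_3 = -w(L-x)²/2 = -7·(6-(24/5))²/2 = -126/25 kN·m
Superposition: M = Σ M_i = -1302/125 kN·m ≈ -10.416000 kN·m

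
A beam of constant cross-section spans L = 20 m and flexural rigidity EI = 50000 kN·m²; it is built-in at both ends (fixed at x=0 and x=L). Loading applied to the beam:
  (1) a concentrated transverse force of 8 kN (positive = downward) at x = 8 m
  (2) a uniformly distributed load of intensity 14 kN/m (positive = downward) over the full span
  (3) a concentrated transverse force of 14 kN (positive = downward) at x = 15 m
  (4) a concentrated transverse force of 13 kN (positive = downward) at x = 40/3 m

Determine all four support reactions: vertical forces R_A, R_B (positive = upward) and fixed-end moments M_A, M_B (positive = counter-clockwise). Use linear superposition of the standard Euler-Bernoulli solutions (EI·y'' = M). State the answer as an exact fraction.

Load 1 — point force P=8 kN at a=8 m (b=L-a=12):
  R_A = Pb²(3a+b)/L³ = 8·12²·(3·8+12)/20³ = 648/125 kN
  M_A = Pab²/L² = 8·8·12²/20² = 576/25 kN·m
  R_B = Pa²(a+3b)/L³ = 8·8²·(8+3·12)/20³ = 352/125 kN
  M_B = -Pa²b/L² = -8·8²·12/20² = -384/25 kN·m
Load 2 — uniform load w=14 kN/m over full span:
  R_A = wL/2 = 14·20/2 = 140 kN
  M_A = wL²/12 = 14·20²/12 = 1400/3 kN·m
  R_B = wL/2 = 14·20/2 = 140 kN
  M_B = -wL²/12 = -14·20²/12 = -1400/3 kN·m
Load 3 — point force P=14 kN at a=15 m (b=L-a=5):
  R_A = Pb²(3a+b)/L³ = 14·5²·(3·15+5)/20³ = 35/16 kN
  M_A = Pab²/L² = 14·15·5²/20² = 105/8 kN·m
  R_B = Pa²(a+3b)/L³ = 14·15²·(15+3·5)/20³ = 189/16 kN
  M_B = -Pa²b/L² = -14·15²·5/20² = -315/8 kN·m
Load 4 — point force P=13 kN at a=40/3 m (b=L-a=20/3):
  R_A = Pb²(3a+b)/L³ = 13·(20/3)²·(3·(40/3)+(20/3))/20³ = 91/27 kN
  M_A = Pab²/L² = 13·(40/3)·(20/3)²/20² = 520/27 kN·m
  R_B = Pa²(a+3b)/L³ = 13·(40/3)²·((40/3)+3·(20/3))/20³ = 260/27 kN
  M_B = -Pa²b/L² = -13·(40/3)²·(20/3)/20² = -1040/27 kN·m
Superposition: R_A = 8140061/54000 kN, M_A = 2819291/5400 kN·m, R_B = 8869939/54000 kN, M_B = -3023569/5400 kN·m

R_A = 8140061/54000 kN, M_A = 2819291/5400 kN·m, R_B = 8869939/54000 kN, M_B = -3023569/5400 kN·m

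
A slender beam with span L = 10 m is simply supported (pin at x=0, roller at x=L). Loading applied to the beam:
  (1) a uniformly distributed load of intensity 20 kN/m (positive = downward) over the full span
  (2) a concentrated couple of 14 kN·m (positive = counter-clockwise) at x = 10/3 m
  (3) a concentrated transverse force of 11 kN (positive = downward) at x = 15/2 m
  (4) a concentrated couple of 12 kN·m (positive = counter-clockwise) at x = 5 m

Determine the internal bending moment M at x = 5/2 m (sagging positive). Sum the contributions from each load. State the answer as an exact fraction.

M(5/2) = 1607/8 kN·m

Load 1 — uniform load w=20 kN/m over full span:
  M_1 = wx(L-x)/2 = 20·(5/2)·(10-(5/2))/2 = 375/2 kN·m
Load 2 — applied couple M₀=14 kN·m at a=10/3 m (b=L-a=20/3):
  M_2 = M₀x/L  [x≤a] = 14·(5/2)/10 = 7/2 kN·m
Load 3 — point force P=11 kN at a=15/2 m (b=L-a=5/2):
  M_3 = Pbx/L  [x≤a] = 11·(5/2)·(5/2)/10 = 55/8 kN·m
Load 4 — applied couple M₀=12 kN·m at a=5 m (b=L-a=5):
  M_4 = M₀x/L  [x≤a] = 12·(5/2)/10 = 3 kN·m
Superposition: M = Σ M_i = 1607/8 kN·m ≈ 200.875000 kN·m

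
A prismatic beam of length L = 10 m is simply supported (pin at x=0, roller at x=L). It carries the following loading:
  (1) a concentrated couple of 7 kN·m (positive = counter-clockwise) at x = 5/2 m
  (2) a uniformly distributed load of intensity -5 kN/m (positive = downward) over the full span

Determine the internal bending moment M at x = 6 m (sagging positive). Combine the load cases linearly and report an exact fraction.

Load 1 — applied couple M₀=7 kN·m at a=5/2 m (b=L-a=15/2):
  M_1 = M₀x/L - M₀  [x>a] = 7·6/10 - 7 = -14/5 kN·m
Load 2 — uniform load w=-5 kN/m over full span:
  M_2 = wx(L-x)/2 = (-5)·6·(10-6)/2 = -60 kN·m
Superposition: M = Σ M_i = -314/5 kN·m ≈ -62.800000 kN·m

M(6) = -314/5 kN·m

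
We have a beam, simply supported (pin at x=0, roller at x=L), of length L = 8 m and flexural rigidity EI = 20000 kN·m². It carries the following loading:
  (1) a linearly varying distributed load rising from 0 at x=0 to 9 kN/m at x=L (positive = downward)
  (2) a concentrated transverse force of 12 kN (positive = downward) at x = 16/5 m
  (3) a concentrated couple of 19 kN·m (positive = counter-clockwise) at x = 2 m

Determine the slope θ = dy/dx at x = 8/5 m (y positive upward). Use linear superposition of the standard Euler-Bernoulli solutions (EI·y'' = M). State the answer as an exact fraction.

θ(8/5) = -705199/150000000 rad

Load 1 — triangular load w₀=9 kN/m (0→w₀ over full span):
  θ_1 = -w₀(7L⁴-30L²x²+15x⁴)/(360LEI) = -9·(7·8⁴-30·8²·(8/5)²+15·(8/5)⁴)/(360·8·20000) = -1456/390625 rad
Load 2 — point force P=12 kN at a=16/5 m (b=L-a=24/5):
  θ_2 = -Pb(L²-b²-3x²)/(6LEI)  [x≤a] = -12·(24/5)·(8²-(24/5)²-3·(8/5)²)/(6·8·20000) = -156/78125 rad
Load 3 — applied couple M₀=19 kN·m at a=2 m (b=L-a=6):
  θ_3 = (M₀x²/(2L)+C₁)/EI  [x≤a] with C₁=M₀(3b²-L²)/(6L)=209/12 = (19·(8/5)²/(2·8)+(209/12))/20000 = 6137/6000000 rad
Superposition: θ = Σ θ_i = -705199/150000000 rad ≈ -0.004701 rad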